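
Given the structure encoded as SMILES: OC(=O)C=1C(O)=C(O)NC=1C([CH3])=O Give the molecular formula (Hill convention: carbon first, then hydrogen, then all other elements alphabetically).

C7H7NO5

Walk through each heavy atom and fill implicit hydrogens from standard valence (C 4, N 3, O 2, S 2, halogen 1):
  atom 1: O, bond orders sum to 1 (valence 2) → 1 H
  atom 2: C, bond orders sum to 4 (valence 4) → 0 H
  atom 3: O, bond orders sum to 2 (valence 2) → 0 H
  atom 4: C, bond orders sum to 4 (valence 4) → 0 H
  atom 5: C, bond orders sum to 4 (valence 4) → 0 H
  atom 6: O, bond orders sum to 1 (valence 2) → 1 H
  atom 7: C, bond orders sum to 4 (valence 4) → 0 H
  atom 8: O, bond orders sum to 1 (valence 2) → 1 H
  atom 9: N, bond orders sum to 2 (valence 3) → 1 H
  atom 10: C, bond orders sum to 4 (valence 4) → 0 H
  atom 11: C, bond orders sum to 4 (valence 4) → 0 H
  atom 12: C with explicit H count 3
  atom 13: O, bond orders sum to 2 (valence 2) → 0 H
Totals → C:7, H:7, N:1, O:5.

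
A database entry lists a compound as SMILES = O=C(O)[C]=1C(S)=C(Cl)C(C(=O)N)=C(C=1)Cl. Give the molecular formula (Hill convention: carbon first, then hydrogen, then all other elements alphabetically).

C8H5Cl2NO3S

Walk through each heavy atom and fill implicit hydrogens from standard valence (C 4, N 3, O 2, S 2, halogen 1):
  atom 1: O, bond orders sum to 2 (valence 2) → 0 H
  atom 2: C, bond orders sum to 4 (valence 4) → 0 H
  atom 3: O, bond orders sum to 1 (valence 2) → 1 H
  atom 4: C with explicit H count 0
  atom 5: C, bond orders sum to 4 (valence 4) → 0 H
  atom 6: S, bond orders sum to 1 (valence 2) → 1 H
  atom 7: C, bond orders sum to 4 (valence 4) → 0 H
  atom 8: Cl (halogen, monovalent) → 0 H
  atom 9: C, bond orders sum to 4 (valence 4) → 0 H
  atom 10: C, bond orders sum to 4 (valence 4) → 0 H
  atom 11: O, bond orders sum to 2 (valence 2) → 0 H
  atom 12: N, bond orders sum to 1 (valence 3) → 2 H
  atom 13: C, bond orders sum to 4 (valence 4) → 0 H
  atom 14: C, bond orders sum to 3 (valence 4) → 1 H
  atom 15: Cl (halogen, monovalent) → 0 H
Totals → C:8, H:5, Cl:2, N:1, O:3, S:1.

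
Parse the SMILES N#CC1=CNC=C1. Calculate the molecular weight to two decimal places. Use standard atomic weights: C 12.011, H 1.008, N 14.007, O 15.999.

First, the molecular formula is C5H4N2 (counting implicit H from valence).
  C: 5 × 12.011 = 60.055
  H: 4 × 1.008 = 4.032
  N: 2 × 14.007 = 28.014
Sum: 5×12.011 + 4×1.008 + 2×14.007 = 92.101 → 92.10 g/mol.

92.10 g/mol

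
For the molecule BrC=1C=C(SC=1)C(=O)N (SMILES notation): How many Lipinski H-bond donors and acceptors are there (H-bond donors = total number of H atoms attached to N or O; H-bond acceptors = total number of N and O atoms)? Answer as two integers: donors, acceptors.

Donors: find every N or O and count the H atoms it carries.
  atom 8 (O): bond orders sum to 2 → 0 H
  atom 9 (N): bond orders sum to 1 → 2 H
Lipinski HBD = 2.
Acceptors: N atoms = 1, O atoms = 1 → HBA = 2.

2, 2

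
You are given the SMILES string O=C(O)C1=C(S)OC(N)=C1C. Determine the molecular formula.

Walk through each heavy atom and fill implicit hydrogens from standard valence (C 4, N 3, O 2, S 2, halogen 1):
  atom 1: O, bond orders sum to 2 (valence 2) → 0 H
  atom 2: C, bond orders sum to 4 (valence 4) → 0 H
  atom 3: O, bond orders sum to 1 (valence 2) → 1 H
  atom 4: C, bond orders sum to 4 (valence 4) → 0 H
  atom 5: C, bond orders sum to 4 (valence 4) → 0 H
  atom 6: S, bond orders sum to 1 (valence 2) → 1 H
  atom 7: O, bond orders sum to 2 (valence 2) → 0 H
  atom 8: C, bond orders sum to 4 (valence 4) → 0 H
  atom 9: N, bond orders sum to 1 (valence 3) → 2 H
  atom 10: C, bond orders sum to 4 (valence 4) → 0 H
  atom 11: C, bond orders sum to 1 (valence 4) → 3 H
Totals → C:6, H:7, N:1, O:3, S:1.
In Hill order: C6H7NO3S.

C6H7NO3S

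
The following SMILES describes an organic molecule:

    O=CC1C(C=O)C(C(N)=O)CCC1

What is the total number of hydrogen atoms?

13

Walk through each heavy atom and fill implicit hydrogens from standard valence (C 4, N 3, O 2, S 2, halogen 1):
  atom 1: O, bond orders sum to 2 (valence 2) → 0 H
  atom 2: C, bond orders sum to 3 (valence 4) → 1 H
  atom 3: C, bond orders sum to 3 (valence 4) → 1 H
  atom 4: C, bond orders sum to 3 (valence 4) → 1 H
  atom 5: C, bond orders sum to 3 (valence 4) → 1 H
  atom 6: O, bond orders sum to 2 (valence 2) → 0 H
  atom 7: C, bond orders sum to 3 (valence 4) → 1 H
  atom 8: C, bond orders sum to 4 (valence 4) → 0 H
  atom 9: N, bond orders sum to 1 (valence 3) → 2 H
  atom 10: O, bond orders sum to 2 (valence 2) → 0 H
  atom 11: C, bond orders sum to 2 (valence 4) → 2 H
  atom 12: C, bond orders sum to 2 (valence 4) → 2 H
  atom 13: C, bond orders sum to 2 (valence 4) → 2 H
Total hydrogens: 13.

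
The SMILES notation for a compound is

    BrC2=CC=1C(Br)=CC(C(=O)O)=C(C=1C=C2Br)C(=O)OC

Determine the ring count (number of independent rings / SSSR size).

2

In SMILES, each pair of matching ring-closure digits denotes one ring-closing bond; the number of such bonds equals the number of independent rings.
Ring-closure bonds here: 2.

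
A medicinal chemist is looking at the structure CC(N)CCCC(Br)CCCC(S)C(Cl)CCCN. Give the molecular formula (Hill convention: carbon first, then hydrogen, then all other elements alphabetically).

C14H30BrClN2S

Walk through each heavy atom and fill implicit hydrogens from standard valence (C 4, N 3, O 2, S 2, halogen 1):
  atom 1: C, bond orders sum to 1 (valence 4) → 3 H
  atom 2: C, bond orders sum to 3 (valence 4) → 1 H
  atom 3: N, bond orders sum to 1 (valence 3) → 2 H
  atom 4: C, bond orders sum to 2 (valence 4) → 2 H
  atom 5: C, bond orders sum to 2 (valence 4) → 2 H
  atom 6: C, bond orders sum to 2 (valence 4) → 2 H
  atom 7: C, bond orders sum to 3 (valence 4) → 1 H
  atom 8: Br (halogen, monovalent) → 0 H
  atom 9: C, bond orders sum to 2 (valence 4) → 2 H
  atom 10: C, bond orders sum to 2 (valence 4) → 2 H
  atom 11: C, bond orders sum to 2 (valence 4) → 2 H
  atom 12: C, bond orders sum to 3 (valence 4) → 1 H
  atom 13: S, bond orders sum to 1 (valence 2) → 1 H
  atom 14: C, bond orders sum to 3 (valence 4) → 1 H
  atom 15: Cl (halogen, monovalent) → 0 H
  atom 16: C, bond orders sum to 2 (valence 4) → 2 H
  atom 17: C, bond orders sum to 2 (valence 4) → 2 H
  atom 18: C, bond orders sum to 2 (valence 4) → 2 H
  atom 19: N, bond orders sum to 1 (valence 3) → 2 H
Totals → C:14, H:30, Br:1, Cl:1, N:2, S:1.
In Hill order: C14H30BrClN2S.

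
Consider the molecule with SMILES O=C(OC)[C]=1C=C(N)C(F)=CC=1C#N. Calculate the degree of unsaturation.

Degree of unsaturation = (number of rings) + (number of π bonds).
Ring closures in the SMILES: 1.
π bonds: 4 double bonds (each 1 DoU), 1 triple bond (each 2 DoU) → 6 DoU from unsaturation.
Total DoU = 1 + 6 = 7.

7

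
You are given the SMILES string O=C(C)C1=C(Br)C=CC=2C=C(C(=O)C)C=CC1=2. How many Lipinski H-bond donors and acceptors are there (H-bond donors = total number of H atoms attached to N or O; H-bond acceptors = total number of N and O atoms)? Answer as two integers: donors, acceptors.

Donors: find every N or O and count the H atoms it carries.
  atom 1 (O): bond orders sum to 2 → 0 H
  atom 13 (O): bond orders sum to 2 → 0 H
Lipinski HBD = 0.
Acceptors: N atoms = 0, O atoms = 2 → HBA = 2.

0, 2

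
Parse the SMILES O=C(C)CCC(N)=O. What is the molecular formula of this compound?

C5H9NO2

Walk through each heavy atom and fill implicit hydrogens from standard valence (C 4, N 3, O 2, S 2, halogen 1):
  atom 1: O, bond orders sum to 2 (valence 2) → 0 H
  atom 2: C, bond orders sum to 4 (valence 4) → 0 H
  atom 3: C, bond orders sum to 1 (valence 4) → 3 H
  atom 4: C, bond orders sum to 2 (valence 4) → 2 H
  atom 5: C, bond orders sum to 2 (valence 4) → 2 H
  atom 6: C, bond orders sum to 4 (valence 4) → 0 H
  atom 7: N, bond orders sum to 1 (valence 3) → 2 H
  atom 8: O, bond orders sum to 2 (valence 2) → 0 H
Totals → C:5, H:9, N:1, O:2.
In Hill order: C5H9NO2.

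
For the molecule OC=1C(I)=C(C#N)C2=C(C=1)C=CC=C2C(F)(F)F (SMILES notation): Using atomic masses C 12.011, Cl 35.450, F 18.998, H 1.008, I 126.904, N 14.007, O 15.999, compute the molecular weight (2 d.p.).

First, the molecular formula is C12H5F3INO (counting implicit H from valence).
  C: 12 × 12.011 = 144.132
  F: 3 × 18.998 = 56.994
  H: 5 × 1.008 = 5.040
  I: 1 × 126.904 = 126.904
  N: 1 × 14.007 = 14.007
  O: 1 × 15.999 = 15.999
Sum: 12×12.011 + 3×18.998 + 5×1.008 + 1×126.904 + 1×14.007 + 1×15.999 = 363.076 → 363.08 g/mol.

363.08 g/mol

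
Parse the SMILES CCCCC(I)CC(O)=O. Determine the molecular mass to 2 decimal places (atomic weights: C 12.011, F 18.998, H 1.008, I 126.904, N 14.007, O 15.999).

First, the molecular formula is C7H13IO2 (counting implicit H from valence).
  C: 7 × 12.011 = 84.077
  H: 13 × 1.008 = 13.104
  I: 1 × 126.904 = 126.904
  O: 2 × 15.999 = 31.998
Sum: 7×12.011 + 13×1.008 + 1×126.904 + 2×15.999 = 256.083 → 256.08 g/mol.

256.08 g/mol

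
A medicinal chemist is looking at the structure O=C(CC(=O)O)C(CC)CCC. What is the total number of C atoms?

9

Count every carbon token in the SMILES (each C, including those in ring-closure positions and inside branches).
Carbon count: 9.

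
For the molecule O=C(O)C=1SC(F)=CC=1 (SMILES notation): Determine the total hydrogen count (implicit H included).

3

Walk through each heavy atom and fill implicit hydrogens from standard valence (C 4, N 3, O 2, S 2, halogen 1):
  atom 1: O, bond orders sum to 2 (valence 2) → 0 H
  atom 2: C, bond orders sum to 4 (valence 4) → 0 H
  atom 3: O, bond orders sum to 1 (valence 2) → 1 H
  atom 4: C, bond orders sum to 4 (valence 4) → 0 H
  atom 5: S, bond orders sum to 2 (valence 2) → 0 H
  atom 6: C, bond orders sum to 4 (valence 4) → 0 H
  atom 7: F (halogen, monovalent) → 0 H
  atom 8: C, bond orders sum to 3 (valence 4) → 1 H
  atom 9: C, bond orders sum to 3 (valence 4) → 1 H
Total hydrogens: 3.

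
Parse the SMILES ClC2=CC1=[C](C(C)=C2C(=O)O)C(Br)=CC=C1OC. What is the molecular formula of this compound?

C13H10BrClO3

Walk through each heavy atom and fill implicit hydrogens from standard valence (C 4, N 3, O 2, S 2, halogen 1):
  atom 1: Cl (halogen, monovalent) → 0 H
  atom 2: C, bond orders sum to 4 (valence 4) → 0 H
  atom 3: C, bond orders sum to 3 (valence 4) → 1 H
  atom 4: C, bond orders sum to 4 (valence 4) → 0 H
  atom 5: C with explicit H count 0
  atom 6: C, bond orders sum to 4 (valence 4) → 0 H
  atom 7: C, bond orders sum to 1 (valence 4) → 3 H
  atom 8: C, bond orders sum to 4 (valence 4) → 0 H
  atom 9: C, bond orders sum to 4 (valence 4) → 0 H
  atom 10: O, bond orders sum to 2 (valence 2) → 0 H
  atom 11: O, bond orders sum to 1 (valence 2) → 1 H
  atom 12: C, bond orders sum to 4 (valence 4) → 0 H
  atom 13: Br (halogen, monovalent) → 0 H
  atom 14: C, bond orders sum to 3 (valence 4) → 1 H
  atom 15: C, bond orders sum to 3 (valence 4) → 1 H
  atom 16: C, bond orders sum to 4 (valence 4) → 0 H
  atom 17: O, bond orders sum to 2 (valence 2) → 0 H
  atom 18: C, bond orders sum to 1 (valence 4) → 3 H
Totals → C:13, H:10, Br:1, Cl:1, O:3.
In Hill order: C13H10BrClO3.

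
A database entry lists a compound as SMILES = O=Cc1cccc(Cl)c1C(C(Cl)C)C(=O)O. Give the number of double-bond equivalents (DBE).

6

Molecular formula: C11H10Cl2O3.
DoU = (2C + 2 + N − H − X) / 2, where X is the halogen count and O/S are ignored.
    = (2·11 + 2 + 0 − 10 − 2) / 2 = 12 / 2 = 6.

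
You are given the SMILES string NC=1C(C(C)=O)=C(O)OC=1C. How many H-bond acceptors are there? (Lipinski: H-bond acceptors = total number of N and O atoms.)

N atoms: 1; O atoms: 3.
Lipinski HBA = 1 + 3 = 4.

4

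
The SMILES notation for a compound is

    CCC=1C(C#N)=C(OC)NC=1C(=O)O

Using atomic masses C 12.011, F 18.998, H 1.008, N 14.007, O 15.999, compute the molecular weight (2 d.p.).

194.19 g/mol

First, the molecular formula is C9H10N2O3 (counting implicit H from valence).
  C: 9 × 12.011 = 108.099
  H: 10 × 1.008 = 10.080
  N: 2 × 14.007 = 28.014
  O: 3 × 15.999 = 47.997
Sum: 9×12.011 + 10×1.008 + 2×14.007 + 3×15.999 = 194.190 → 194.19 g/mol.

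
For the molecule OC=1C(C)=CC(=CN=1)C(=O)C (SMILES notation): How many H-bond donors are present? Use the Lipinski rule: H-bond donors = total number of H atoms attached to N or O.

1

Donors: find every N or O and count the H atoms it carries.
  atom 1 (O): bond orders sum to 1 → 1 H
  atom 8 (N): bond orders sum to 3 → 0 H
  atom 10 (O): bond orders sum to 2 → 0 H
Lipinski HBD = 1.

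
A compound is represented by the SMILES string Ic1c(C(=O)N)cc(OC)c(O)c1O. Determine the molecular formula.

Walk through each heavy atom and fill implicit hydrogens from standard valence (C 4, N 3, O 2, S 2, halogen 1); for lowercase aromatic atoms, an aromatic c carries 1 H when it has two neighbours and 0 H with three, and aromatic n carries 0 H:
  atom 1: I (halogen, monovalent) → 0 H
  atom 2: aromatic c, 3 neighbours → 0 H
  atom 3: aromatic c, 3 neighbours → 0 H
  atom 4: C, bond orders sum to 4 (valence 4) → 0 H
  atom 5: O, bond orders sum to 2 (valence 2) → 0 H
  atom 6: N, bond orders sum to 1 (valence 3) → 2 H
  atom 7: aromatic c, 2 neighbours → 1 H
  atom 8: aromatic c, 3 neighbours → 0 H
  atom 9: O, bond orders sum to 2 (valence 2) → 0 H
  atom 10: C, bond orders sum to 1 (valence 4) → 3 H
  atom 11: aromatic c, 3 neighbours → 0 H
  atom 12: O, bond orders sum to 1 (valence 2) → 1 H
  atom 13: aromatic c, 3 neighbours → 0 H
  atom 14: O, bond orders sum to 1 (valence 2) → 1 H
Totals → C:8, H:8, I:1, N:1, O:4.
In Hill order: C8H8INO4.

C8H8INO4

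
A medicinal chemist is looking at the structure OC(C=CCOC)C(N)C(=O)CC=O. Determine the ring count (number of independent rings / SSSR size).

In SMILES, each pair of matching ring-closure digits denotes one ring-closing bond; the number of such bonds equals the number of independent rings.
Ring-closure bonds here: 0.

0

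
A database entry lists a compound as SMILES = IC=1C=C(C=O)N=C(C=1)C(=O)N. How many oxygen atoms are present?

Scan the SMILES for O atoms (remember two-letter symbols like Cl and Br are single atoms).
Oxygen count: 2.

2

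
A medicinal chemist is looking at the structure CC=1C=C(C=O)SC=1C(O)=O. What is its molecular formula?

Walk through each heavy atom and fill implicit hydrogens from standard valence (C 4, N 3, O 2, S 2, halogen 1):
  atom 1: C, bond orders sum to 1 (valence 4) → 3 H
  atom 2: C, bond orders sum to 4 (valence 4) → 0 H
  atom 3: C, bond orders sum to 3 (valence 4) → 1 H
  atom 4: C, bond orders sum to 4 (valence 4) → 0 H
  atom 5: C, bond orders sum to 3 (valence 4) → 1 H
  atom 6: O, bond orders sum to 2 (valence 2) → 0 H
  atom 7: S, bond orders sum to 2 (valence 2) → 0 H
  atom 8: C, bond orders sum to 4 (valence 4) → 0 H
  atom 9: C, bond orders sum to 4 (valence 4) → 0 H
  atom 10: O, bond orders sum to 1 (valence 2) → 1 H
  atom 11: O, bond orders sum to 2 (valence 2) → 0 H
Totals → C:7, H:6, O:3, S:1.

C7H6O3S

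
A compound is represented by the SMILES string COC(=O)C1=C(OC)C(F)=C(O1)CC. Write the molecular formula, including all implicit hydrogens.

C9H11FO4

Walk through each heavy atom and fill implicit hydrogens from standard valence (C 4, N 3, O 2, S 2, halogen 1):
  atom 1: C, bond orders sum to 1 (valence 4) → 3 H
  atom 2: O, bond orders sum to 2 (valence 2) → 0 H
  atom 3: C, bond orders sum to 4 (valence 4) → 0 H
  atom 4: O, bond orders sum to 2 (valence 2) → 0 H
  atom 5: C, bond orders sum to 4 (valence 4) → 0 H
  atom 6: C, bond orders sum to 4 (valence 4) → 0 H
  atom 7: O, bond orders sum to 2 (valence 2) → 0 H
  atom 8: C, bond orders sum to 1 (valence 4) → 3 H
  atom 9: C, bond orders sum to 4 (valence 4) → 0 H
  atom 10: F (halogen, monovalent) → 0 H
  atom 11: C, bond orders sum to 4 (valence 4) → 0 H
  atom 12: O, bond orders sum to 2 (valence 2) → 0 H
  atom 13: C, bond orders sum to 2 (valence 4) → 2 H
  atom 14: C, bond orders sum to 1 (valence 4) → 3 H
Totals → C:9, H:11, F:1, O:4.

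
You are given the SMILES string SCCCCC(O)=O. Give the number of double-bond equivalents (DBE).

1

Degree of unsaturation = (number of rings) + (number of π bonds).
Ring closures in the SMILES: 0.
π bonds: 1 double bond (each 1 DoU) → 1 DoU from unsaturation.
Total DoU = 0 + 1 = 1.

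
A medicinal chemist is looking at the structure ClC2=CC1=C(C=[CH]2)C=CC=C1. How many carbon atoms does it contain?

10

Count every carbon token in the SMILES (each C, including those in ring-closure positions and inside branches).
Carbon count: 10.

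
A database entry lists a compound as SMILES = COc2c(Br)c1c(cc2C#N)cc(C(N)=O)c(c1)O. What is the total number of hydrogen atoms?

9

Walk through each heavy atom and fill implicit hydrogens from standard valence (C 4, N 3, O 2, S 2, halogen 1); for lowercase aromatic atoms, an aromatic c carries 1 H when it has two neighbours and 0 H with three, and aromatic n carries 0 H:
  atom 1: C, bond orders sum to 1 (valence 4) → 3 H
  atom 2: O, bond orders sum to 2 (valence 2) → 0 H
  atom 3: aromatic c, 3 neighbours → 0 H
  atom 4: aromatic c, 3 neighbours → 0 H
  atom 5: Br (halogen, monovalent) → 0 H
  atom 6: aromatic c, 3 neighbours → 0 H
  atom 7: aromatic c, 3 neighbours → 0 H
  atom 8: aromatic c, 2 neighbours → 1 H
  atom 9: aromatic c, 3 neighbours → 0 H
  atom 10: C, bond orders sum to 4 (valence 4) → 0 H
  atom 11: N, bond orders sum to 3 (valence 3) → 0 H
  atom 12: aromatic c, 2 neighbours → 1 H
  atom 13: aromatic c, 3 neighbours → 0 H
  atom 14: C, bond orders sum to 4 (valence 4) → 0 H
  atom 15: N, bond orders sum to 1 (valence 3) → 2 H
  atom 16: O, bond orders sum to 2 (valence 2) → 0 H
  atom 17: aromatic c, 3 neighbours → 0 H
  atom 18: aromatic c, 2 neighbours → 1 H
  atom 19: O, bond orders sum to 1 (valence 2) → 1 H
Total hydrogens: 9.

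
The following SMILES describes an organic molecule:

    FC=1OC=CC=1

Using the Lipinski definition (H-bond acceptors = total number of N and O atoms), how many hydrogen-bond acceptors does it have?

N atoms: 0; O atoms: 1.
Lipinski HBA = 0 + 1 = 1.

1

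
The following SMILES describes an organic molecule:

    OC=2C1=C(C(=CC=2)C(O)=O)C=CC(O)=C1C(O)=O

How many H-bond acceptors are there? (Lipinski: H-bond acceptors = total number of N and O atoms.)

6

N atoms: 0; O atoms: 6.
Lipinski HBA = 0 + 6 = 6.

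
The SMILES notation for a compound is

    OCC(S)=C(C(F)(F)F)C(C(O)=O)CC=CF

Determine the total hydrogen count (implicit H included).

10

Walk through each heavy atom and fill implicit hydrogens from standard valence (C 4, N 3, O 2, S 2, halogen 1):
  atom 1: O, bond orders sum to 1 (valence 2) → 1 H
  atom 2: C, bond orders sum to 2 (valence 4) → 2 H
  atom 3: C, bond orders sum to 4 (valence 4) → 0 H
  atom 4: S, bond orders sum to 1 (valence 2) → 1 H
  atom 5: C, bond orders sum to 4 (valence 4) → 0 H
  atom 6: C, bond orders sum to 4 (valence 4) → 0 H
  atom 7: F (halogen, monovalent) → 0 H
  atom 8: F (halogen, monovalent) → 0 H
  atom 9: F (halogen, monovalent) → 0 H
  atom 10: C, bond orders sum to 3 (valence 4) → 1 H
  atom 11: C, bond orders sum to 4 (valence 4) → 0 H
  atom 12: O, bond orders sum to 1 (valence 2) → 1 H
  atom 13: O, bond orders sum to 2 (valence 2) → 0 H
  atom 14: C, bond orders sum to 2 (valence 4) → 2 H
  atom 15: C, bond orders sum to 3 (valence 4) → 1 H
  atom 16: C, bond orders sum to 3 (valence 4) → 1 H
  atom 17: F (halogen, monovalent) → 0 H
Total hydrogens: 10.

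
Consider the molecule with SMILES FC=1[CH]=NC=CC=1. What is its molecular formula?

C5H4FN

Walk through each heavy atom and fill implicit hydrogens from standard valence (C 4, N 3, O 2, S 2, halogen 1):
  atom 1: F (halogen, monovalent) → 0 H
  atom 2: C, bond orders sum to 4 (valence 4) → 0 H
  atom 3: C with explicit H count 1
  atom 4: N, bond orders sum to 3 (valence 3) → 0 H
  atom 5: C, bond orders sum to 3 (valence 4) → 1 H
  atom 6: C, bond orders sum to 3 (valence 4) → 1 H
  atom 7: C, bond orders sum to 3 (valence 4) → 1 H
Totals → C:5, H:4, F:1, N:1.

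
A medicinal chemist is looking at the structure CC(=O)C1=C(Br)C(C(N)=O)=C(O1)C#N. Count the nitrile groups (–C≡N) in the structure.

The nitrile motif appears at heavy-atom position 13 in the SMILES.
Other groups present: 1 amide, 1 ketone.
Nitrile count: 1.

1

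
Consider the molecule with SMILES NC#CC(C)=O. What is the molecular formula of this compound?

Walk through each heavy atom and fill implicit hydrogens from standard valence (C 4, N 3, O 2, S 2, halogen 1):
  atom 1: N, bond orders sum to 1 (valence 3) → 2 H
  atom 2: C, bond orders sum to 4 (valence 4) → 0 H
  atom 3: C, bond orders sum to 4 (valence 4) → 0 H
  atom 4: C, bond orders sum to 4 (valence 4) → 0 H
  atom 5: C, bond orders sum to 1 (valence 4) → 3 H
  atom 6: O, bond orders sum to 2 (valence 2) → 0 H
Totals → C:4, H:5, N:1, O:1.

C4H5NO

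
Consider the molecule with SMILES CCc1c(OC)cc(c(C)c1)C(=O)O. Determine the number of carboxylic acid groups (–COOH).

1

The carboxylic acid motif appears at heavy-atom position 12 in the SMILES.
Other groups present: 1 ether.
Carboxylic acid count: 1.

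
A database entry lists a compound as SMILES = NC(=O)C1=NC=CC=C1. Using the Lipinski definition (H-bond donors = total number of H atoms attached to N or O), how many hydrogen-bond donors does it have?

2

Donors: find every N or O and count the H atoms it carries.
  atom 1 (N): bond orders sum to 1 → 2 H
  atom 3 (O): bond orders sum to 2 → 0 H
  atom 5 (N): bond orders sum to 3 → 0 H
Lipinski HBD = 2.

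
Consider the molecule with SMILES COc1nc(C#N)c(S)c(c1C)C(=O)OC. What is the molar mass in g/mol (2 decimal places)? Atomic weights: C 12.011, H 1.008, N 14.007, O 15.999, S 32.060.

First, the molecular formula is C10H10N2O3S (counting implicit H from valence).
  C: 10 × 12.011 = 120.110
  H: 10 × 1.008 = 10.080
  N: 2 × 14.007 = 28.014
  O: 3 × 15.999 = 47.997
  S: 1 × 32.060 = 32.060
Sum: 10×12.011 + 10×1.008 + 2×14.007 + 3×15.999 + 1×32.060 = 238.261 → 238.26 g/mol.

238.26 g/mol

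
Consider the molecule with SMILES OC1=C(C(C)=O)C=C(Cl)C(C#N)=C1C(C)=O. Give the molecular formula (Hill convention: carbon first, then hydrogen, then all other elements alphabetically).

C11H8ClNO3

Walk through each heavy atom and fill implicit hydrogens from standard valence (C 4, N 3, O 2, S 2, halogen 1):
  atom 1: O, bond orders sum to 1 (valence 2) → 1 H
  atom 2: C, bond orders sum to 4 (valence 4) → 0 H
  atom 3: C, bond orders sum to 4 (valence 4) → 0 H
  atom 4: C, bond orders sum to 4 (valence 4) → 0 H
  atom 5: C, bond orders sum to 1 (valence 4) → 3 H
  atom 6: O, bond orders sum to 2 (valence 2) → 0 H
  atom 7: C, bond orders sum to 3 (valence 4) → 1 H
  atom 8: C, bond orders sum to 4 (valence 4) → 0 H
  atom 9: Cl (halogen, monovalent) → 0 H
  atom 10: C, bond orders sum to 4 (valence 4) → 0 H
  atom 11: C, bond orders sum to 4 (valence 4) → 0 H
  atom 12: N, bond orders sum to 3 (valence 3) → 0 H
  atom 13: C, bond orders sum to 4 (valence 4) → 0 H
  atom 14: C, bond orders sum to 4 (valence 4) → 0 H
  atom 15: C, bond orders sum to 1 (valence 4) → 3 H
  atom 16: O, bond orders sum to 2 (valence 2) → 0 H
Totals → C:11, H:8, Cl:1, N:1, O:3.
In Hill order: C11H8ClNO3.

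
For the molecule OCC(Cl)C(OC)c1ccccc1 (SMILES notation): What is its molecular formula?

C10H13ClO2

Walk through each heavy atom and fill implicit hydrogens from standard valence (C 4, N 3, O 2, S 2, halogen 1); for lowercase aromatic atoms, an aromatic c carries 1 H when it has two neighbours and 0 H with three, and aromatic n carries 0 H:
  atom 1: O, bond orders sum to 1 (valence 2) → 1 H
  atom 2: C, bond orders sum to 2 (valence 4) → 2 H
  atom 3: C, bond orders sum to 3 (valence 4) → 1 H
  atom 4: Cl (halogen, monovalent) → 0 H
  atom 5: C, bond orders sum to 3 (valence 4) → 1 H
  atom 6: O, bond orders sum to 2 (valence 2) → 0 H
  atom 7: C, bond orders sum to 1 (valence 4) → 3 H
  atom 8: aromatic c, 3 neighbours → 0 H
  atom 9: aromatic c, 2 neighbours → 1 H
  atom 10: aromatic c, 2 neighbours → 1 H
  atom 11: aromatic c, 2 neighbours → 1 H
  atom 12: aromatic c, 2 neighbours → 1 H
  atom 13: aromatic c, 2 neighbours → 1 H
Totals → C:10, H:13, Cl:1, O:2.
In Hill order: C10H13ClO2.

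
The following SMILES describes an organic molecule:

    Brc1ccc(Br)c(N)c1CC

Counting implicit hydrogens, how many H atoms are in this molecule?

Walk through each heavy atom and fill implicit hydrogens from standard valence (C 4, N 3, O 2, S 2, halogen 1); for lowercase aromatic atoms, an aromatic c carries 1 H when it has two neighbours and 0 H with three, and aromatic n carries 0 H:
  atom 1: Br (halogen, monovalent) → 0 H
  atom 2: aromatic c, 3 neighbours → 0 H
  atom 3: aromatic c, 2 neighbours → 1 H
  atom 4: aromatic c, 2 neighbours → 1 H
  atom 5: aromatic c, 3 neighbours → 0 H
  atom 6: Br (halogen, monovalent) → 0 H
  atom 7: aromatic c, 3 neighbours → 0 H
  atom 8: N, bond orders sum to 1 (valence 3) → 2 H
  atom 9: aromatic c, 3 neighbours → 0 H
  atom 10: C, bond orders sum to 2 (valence 4) → 2 H
  atom 11: C, bond orders sum to 1 (valence 4) → 3 H
Total hydrogens: 9.

9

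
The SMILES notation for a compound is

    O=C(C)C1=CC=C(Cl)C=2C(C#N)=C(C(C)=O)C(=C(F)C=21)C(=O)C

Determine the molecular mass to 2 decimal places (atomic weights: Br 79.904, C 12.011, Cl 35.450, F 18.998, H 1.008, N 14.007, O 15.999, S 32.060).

331.73 g/mol

First, the molecular formula is C17H11ClFNO3 (counting implicit H from valence).
  C: 17 × 12.011 = 204.187
  Cl: 1 × 35.450 = 35.450
  F: 1 × 18.998 = 18.998
  H: 11 × 1.008 = 11.088
  N: 1 × 14.007 = 14.007
  O: 3 × 15.999 = 47.997
Sum: 17×12.011 + 1×35.450 + 1×18.998 + 11×1.008 + 1×14.007 + 3×15.999 = 331.727 → 331.73 g/mol.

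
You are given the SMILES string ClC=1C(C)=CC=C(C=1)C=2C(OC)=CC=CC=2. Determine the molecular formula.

Walk through each heavy atom and fill implicit hydrogens from standard valence (C 4, N 3, O 2, S 2, halogen 1):
  atom 1: Cl (halogen, monovalent) → 0 H
  atom 2: C, bond orders sum to 4 (valence 4) → 0 H
  atom 3: C, bond orders sum to 4 (valence 4) → 0 H
  atom 4: C, bond orders sum to 1 (valence 4) → 3 H
  atom 5: C, bond orders sum to 3 (valence 4) → 1 H
  atom 6: C, bond orders sum to 3 (valence 4) → 1 H
  atom 7: C, bond orders sum to 4 (valence 4) → 0 H
  atom 8: C, bond orders sum to 3 (valence 4) → 1 H
  atom 9: C, bond orders sum to 4 (valence 4) → 0 H
  atom 10: C, bond orders sum to 4 (valence 4) → 0 H
  atom 11: O, bond orders sum to 2 (valence 2) → 0 H
  atom 12: C, bond orders sum to 1 (valence 4) → 3 H
  atom 13: C, bond orders sum to 3 (valence 4) → 1 H
  atom 14: C, bond orders sum to 3 (valence 4) → 1 H
  atom 15: C, bond orders sum to 3 (valence 4) → 1 H
  atom 16: C, bond orders sum to 3 (valence 4) → 1 H
Totals → C:14, H:13, Cl:1, O:1.
In Hill order: C14H13ClO.

C14H13ClO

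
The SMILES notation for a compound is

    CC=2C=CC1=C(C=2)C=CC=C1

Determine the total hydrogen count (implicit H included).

Walk through each heavy atom and fill implicit hydrogens from standard valence (C 4, N 3, O 2, S 2, halogen 1):
  atom 1: C, bond orders sum to 1 (valence 4) → 3 H
  atom 2: C, bond orders sum to 4 (valence 4) → 0 H
  atom 3: C, bond orders sum to 3 (valence 4) → 1 H
  atom 4: C, bond orders sum to 3 (valence 4) → 1 H
  atom 5: C, bond orders sum to 4 (valence 4) → 0 H
  atom 6: C, bond orders sum to 4 (valence 4) → 0 H
  atom 7: C, bond orders sum to 3 (valence 4) → 1 H
  atom 8: C, bond orders sum to 3 (valence 4) → 1 H
  atom 9: C, bond orders sum to 3 (valence 4) → 1 H
  atom 10: C, bond orders sum to 3 (valence 4) → 1 H
  atom 11: C, bond orders sum to 3 (valence 4) → 1 H
Total hydrogens: 10.

10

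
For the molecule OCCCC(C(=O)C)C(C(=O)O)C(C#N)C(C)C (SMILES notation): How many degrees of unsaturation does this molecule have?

4

Degree of unsaturation = (number of rings) + (number of π bonds).
Ring closures in the SMILES: 0.
π bonds: 2 double bonds (each 1 DoU), 1 triple bond (each 2 DoU) → 4 DoU from unsaturation.
Total DoU = 0 + 4 = 4.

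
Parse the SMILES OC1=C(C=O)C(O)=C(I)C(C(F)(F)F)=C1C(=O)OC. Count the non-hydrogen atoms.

19

Every atom symbol written in the SMILES (organic subset) is one heavy atom; implicit H are not written.
Heavy atoms by element → C:10, F:3, I:1, O:5.
Total: 19.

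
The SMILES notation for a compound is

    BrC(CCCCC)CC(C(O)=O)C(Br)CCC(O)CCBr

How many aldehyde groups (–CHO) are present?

Scan the SMILES for the aldehyde motif — none present.
Groups that are present: 1 carboxylic acid, 1 hydroxyl.

0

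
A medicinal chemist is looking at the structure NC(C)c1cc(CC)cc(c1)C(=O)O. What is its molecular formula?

Walk through each heavy atom and fill implicit hydrogens from standard valence (C 4, N 3, O 2, S 2, halogen 1); for lowercase aromatic atoms, an aromatic c carries 1 H when it has two neighbours and 0 H with three, and aromatic n carries 0 H:
  atom 1: N, bond orders sum to 1 (valence 3) → 2 H
  atom 2: C, bond orders sum to 3 (valence 4) → 1 H
  atom 3: C, bond orders sum to 1 (valence 4) → 3 H
  atom 4: aromatic c, 3 neighbours → 0 H
  atom 5: aromatic c, 2 neighbours → 1 H
  atom 6: aromatic c, 3 neighbours → 0 H
  atom 7: C, bond orders sum to 2 (valence 4) → 2 H
  atom 8: C, bond orders sum to 1 (valence 4) → 3 H
  atom 9: aromatic c, 2 neighbours → 1 H
  atom 10: aromatic c, 3 neighbours → 0 H
  atom 11: aromatic c, 2 neighbours → 1 H
  atom 12: C, bond orders sum to 4 (valence 4) → 0 H
  atom 13: O, bond orders sum to 2 (valence 2) → 0 H
  atom 14: O, bond orders sum to 1 (valence 2) → 1 H
Totals → C:11, H:15, N:1, O:2.

C11H15NO2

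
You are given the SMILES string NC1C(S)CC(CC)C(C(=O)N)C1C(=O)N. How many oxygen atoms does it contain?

Scan the SMILES for O atoms (remember two-letter symbols like Cl and Br are single atoms).
Oxygen count: 2.

2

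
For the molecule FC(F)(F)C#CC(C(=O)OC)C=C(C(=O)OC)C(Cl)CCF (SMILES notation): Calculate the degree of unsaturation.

5

Degree of unsaturation = (number of rings) + (number of π bonds).
Ring closures in the SMILES: 0.
π bonds: 3 double bonds (each 1 DoU), 1 triple bond (each 2 DoU) → 5 DoU from unsaturation.
Total DoU = 0 + 5 = 5.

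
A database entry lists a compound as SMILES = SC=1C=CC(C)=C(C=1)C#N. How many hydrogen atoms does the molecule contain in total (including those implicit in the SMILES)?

Walk through each heavy atom and fill implicit hydrogens from standard valence (C 4, N 3, O 2, S 2, halogen 1):
  atom 1: S, bond orders sum to 1 (valence 2) → 1 H
  atom 2: C, bond orders sum to 4 (valence 4) → 0 H
  atom 3: C, bond orders sum to 3 (valence 4) → 1 H
  atom 4: C, bond orders sum to 3 (valence 4) → 1 H
  atom 5: C, bond orders sum to 4 (valence 4) → 0 H
  atom 6: C, bond orders sum to 1 (valence 4) → 3 H
  atom 7: C, bond orders sum to 4 (valence 4) → 0 H
  atom 8: C, bond orders sum to 3 (valence 4) → 1 H
  atom 9: C, bond orders sum to 4 (valence 4) → 0 H
  atom 10: N, bond orders sum to 3 (valence 3) → 0 H
Total hydrogens: 7.

7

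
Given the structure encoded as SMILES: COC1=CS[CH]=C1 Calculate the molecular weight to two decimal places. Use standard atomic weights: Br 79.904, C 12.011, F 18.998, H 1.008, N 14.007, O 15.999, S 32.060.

114.16 g/mol

First, the molecular formula is C5H6OS (counting implicit H from valence).
  C: 5 × 12.011 = 60.055
  H: 6 × 1.008 = 6.048
  O: 1 × 15.999 = 15.999
  S: 1 × 32.060 = 32.060
Sum: 5×12.011 + 6×1.008 + 1×15.999 + 1×32.060 = 114.162 → 114.16 g/mol.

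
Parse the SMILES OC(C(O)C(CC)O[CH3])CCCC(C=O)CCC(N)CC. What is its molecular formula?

C16H33NO4

Walk through each heavy atom and fill implicit hydrogens from standard valence (C 4, N 3, O 2, S 2, halogen 1):
  atom 1: O, bond orders sum to 1 (valence 2) → 1 H
  atom 2: C, bond orders sum to 3 (valence 4) → 1 H
  atom 3: C, bond orders sum to 3 (valence 4) → 1 H
  atom 4: O, bond orders sum to 1 (valence 2) → 1 H
  atom 5: C, bond orders sum to 3 (valence 4) → 1 H
  atom 6: C, bond orders sum to 2 (valence 4) → 2 H
  atom 7: C, bond orders sum to 1 (valence 4) → 3 H
  atom 8: O, bond orders sum to 2 (valence 2) → 0 H
  atom 9: C with explicit H count 3
  atom 10: C, bond orders sum to 2 (valence 4) → 2 H
  atom 11: C, bond orders sum to 2 (valence 4) → 2 H
  atom 12: C, bond orders sum to 2 (valence 4) → 2 H
  atom 13: C, bond orders sum to 3 (valence 4) → 1 H
  atom 14: C, bond orders sum to 3 (valence 4) → 1 H
  atom 15: O, bond orders sum to 2 (valence 2) → 0 H
  atom 16: C, bond orders sum to 2 (valence 4) → 2 H
  atom 17: C, bond orders sum to 2 (valence 4) → 2 H
  atom 18: C, bond orders sum to 3 (valence 4) → 1 H
  atom 19: N, bond orders sum to 1 (valence 3) → 2 H
  atom 20: C, bond orders sum to 2 (valence 4) → 2 H
  atom 21: C, bond orders sum to 1 (valence 4) → 3 H
Totals → C:16, H:33, N:1, O:4.
In Hill order: C16H33NO4.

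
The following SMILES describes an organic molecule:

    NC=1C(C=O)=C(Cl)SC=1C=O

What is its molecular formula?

C6H4ClNO2S

Walk through each heavy atom and fill implicit hydrogens from standard valence (C 4, N 3, O 2, S 2, halogen 1):
  atom 1: N, bond orders sum to 1 (valence 3) → 2 H
  atom 2: C, bond orders sum to 4 (valence 4) → 0 H
  atom 3: C, bond orders sum to 4 (valence 4) → 0 H
  atom 4: C, bond orders sum to 3 (valence 4) → 1 H
  atom 5: O, bond orders sum to 2 (valence 2) → 0 H
  atom 6: C, bond orders sum to 4 (valence 4) → 0 H
  atom 7: Cl (halogen, monovalent) → 0 H
  atom 8: S, bond orders sum to 2 (valence 2) → 0 H
  atom 9: C, bond orders sum to 4 (valence 4) → 0 H
  atom 10: C, bond orders sum to 3 (valence 4) → 1 H
  atom 11: O, bond orders sum to 2 (valence 2) → 0 H
Totals → C:6, H:4, Cl:1, N:1, O:2, S:1.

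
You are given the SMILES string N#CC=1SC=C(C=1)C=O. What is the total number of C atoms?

6

Count every carbon token in the SMILES (each C, including those in ring-closure positions and inside branches).
Carbon count: 6.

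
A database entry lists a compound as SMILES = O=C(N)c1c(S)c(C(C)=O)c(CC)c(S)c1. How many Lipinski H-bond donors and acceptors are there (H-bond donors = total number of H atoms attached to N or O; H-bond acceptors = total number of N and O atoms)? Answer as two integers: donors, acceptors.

Donors: find every N or O and count the H atoms it carries.
  atom 1 (O): bond orders sum to 2 → 0 H
  atom 3 (N): bond orders sum to 1 → 2 H
  atom 10 (O): bond orders sum to 2 → 0 H
Lipinski HBD = 2.
Acceptors: N atoms = 1, O atoms = 2 → HBA = 3.

2, 3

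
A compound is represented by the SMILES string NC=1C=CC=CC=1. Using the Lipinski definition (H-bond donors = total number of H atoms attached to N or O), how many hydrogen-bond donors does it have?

Donors: find every N or O and count the H atoms it carries.
  atom 1 (N): bond orders sum to 1 → 2 H
Lipinski HBD = 2.

2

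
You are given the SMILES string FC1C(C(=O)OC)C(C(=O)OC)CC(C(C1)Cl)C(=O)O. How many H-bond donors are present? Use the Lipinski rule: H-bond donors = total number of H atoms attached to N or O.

Donors: find every N or O and count the H atoms it carries.
  atom 5 (O): bond orders sum to 2 → 0 H
  atom 6 (O): bond orders sum to 2 → 0 H
  atom 10 (O): bond orders sum to 2 → 0 H
  atom 11 (O): bond orders sum to 2 → 0 H
  atom 19 (O): bond orders sum to 2 → 0 H
  atom 20 (O): bond orders sum to 1 → 1 H
Lipinski HBD = 1.

1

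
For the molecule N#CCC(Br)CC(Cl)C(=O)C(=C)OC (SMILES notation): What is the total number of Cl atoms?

Scan the SMILES for Cl atoms (remember two-letter symbols like Cl and Br are single atoms).
Chlorine count: 1.

1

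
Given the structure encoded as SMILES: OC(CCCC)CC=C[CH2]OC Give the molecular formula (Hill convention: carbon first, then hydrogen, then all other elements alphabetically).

Walk through each heavy atom and fill implicit hydrogens from standard valence (C 4, N 3, O 2, S 2, halogen 1):
  atom 1: O, bond orders sum to 1 (valence 2) → 1 H
  atom 2: C, bond orders sum to 3 (valence 4) → 1 H
  atom 3: C, bond orders sum to 2 (valence 4) → 2 H
  atom 4: C, bond orders sum to 2 (valence 4) → 2 H
  atom 5: C, bond orders sum to 2 (valence 4) → 2 H
  atom 6: C, bond orders sum to 1 (valence 4) → 3 H
  atom 7: C, bond orders sum to 2 (valence 4) → 2 H
  atom 8: C, bond orders sum to 3 (valence 4) → 1 H
  atom 9: C, bond orders sum to 3 (valence 4) → 1 H
  atom 10: C with explicit H count 2
  atom 11: O, bond orders sum to 2 (valence 2) → 0 H
  atom 12: C, bond orders sum to 1 (valence 4) → 3 H
Totals → C:10, H:20, O:2.
In Hill order: C10H20O2.

C10H20O2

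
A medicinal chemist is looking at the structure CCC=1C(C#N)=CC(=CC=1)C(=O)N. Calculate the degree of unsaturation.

Molecular formula: C10H10N2O.
DoU = (2C + 2 + N − H − X) / 2, where X is the halogen count and O/S are ignored.
    = (2·10 + 2 + 2 − 10 − 0) / 2 = 14 / 2 = 7.

7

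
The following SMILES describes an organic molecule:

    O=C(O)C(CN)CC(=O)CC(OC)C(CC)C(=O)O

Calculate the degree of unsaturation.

Degree of unsaturation = (number of rings) + (number of π bonds).
Ring closures in the SMILES: 0.
π bonds: 3 double bonds (each 1 DoU) → 3 DoU from unsaturation.
Total DoU = 0 + 3 = 3.

3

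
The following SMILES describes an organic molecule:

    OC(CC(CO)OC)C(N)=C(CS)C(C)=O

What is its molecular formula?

C10H19NO4S

Walk through each heavy atom and fill implicit hydrogens from standard valence (C 4, N 3, O 2, S 2, halogen 1):
  atom 1: O, bond orders sum to 1 (valence 2) → 1 H
  atom 2: C, bond orders sum to 3 (valence 4) → 1 H
  atom 3: C, bond orders sum to 2 (valence 4) → 2 H
  atom 4: C, bond orders sum to 3 (valence 4) → 1 H
  atom 5: C, bond orders sum to 2 (valence 4) → 2 H
  atom 6: O, bond orders sum to 1 (valence 2) → 1 H
  atom 7: O, bond orders sum to 2 (valence 2) → 0 H
  atom 8: C, bond orders sum to 1 (valence 4) → 3 H
  atom 9: C, bond orders sum to 4 (valence 4) → 0 H
  atom 10: N, bond orders sum to 1 (valence 3) → 2 H
  atom 11: C, bond orders sum to 4 (valence 4) → 0 H
  atom 12: C, bond orders sum to 2 (valence 4) → 2 H
  atom 13: S, bond orders sum to 1 (valence 2) → 1 H
  atom 14: C, bond orders sum to 4 (valence 4) → 0 H
  atom 15: C, bond orders sum to 1 (valence 4) → 3 H
  atom 16: O, bond orders sum to 2 (valence 2) → 0 H
Totals → C:10, H:19, N:1, O:4, S:1.
In Hill order: C10H19NO4S.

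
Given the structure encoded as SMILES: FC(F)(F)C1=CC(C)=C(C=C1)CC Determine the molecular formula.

Walk through each heavy atom and fill implicit hydrogens from standard valence (C 4, N 3, O 2, S 2, halogen 1):
  atom 1: F (halogen, monovalent) → 0 H
  atom 2: C, bond orders sum to 4 (valence 4) → 0 H
  atom 3: F (halogen, monovalent) → 0 H
  atom 4: F (halogen, monovalent) → 0 H
  atom 5: C, bond orders sum to 4 (valence 4) → 0 H
  atom 6: C, bond orders sum to 3 (valence 4) → 1 H
  atom 7: C, bond orders sum to 4 (valence 4) → 0 H
  atom 8: C, bond orders sum to 1 (valence 4) → 3 H
  atom 9: C, bond orders sum to 4 (valence 4) → 0 H
  atom 10: C, bond orders sum to 3 (valence 4) → 1 H
  atom 11: C, bond orders sum to 3 (valence 4) → 1 H
  atom 12: C, bond orders sum to 2 (valence 4) → 2 H
  atom 13: C, bond orders sum to 1 (valence 4) → 3 H
Totals → C:10, H:11, F:3.

C10H11F3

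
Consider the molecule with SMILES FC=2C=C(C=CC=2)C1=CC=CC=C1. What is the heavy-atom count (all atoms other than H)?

13

Every atom symbol written in the SMILES (organic subset) is one heavy atom; implicit H are not written.
Heavy atoms by element → C:12, F:1.
Total: 13.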